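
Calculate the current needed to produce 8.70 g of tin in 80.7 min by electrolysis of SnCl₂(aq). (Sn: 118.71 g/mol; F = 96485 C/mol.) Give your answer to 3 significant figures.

n(Sn) = 8.70 / 118.71 = 0.07329 mol
Sn²⁺ + 2e⁻ → Sn, so n(e⁻) = 2 × 0.07329 = 0.1466 mol
Q = 0.1466 × 96485 = 14140 C
I = Q / t = 14140 / 4842 s = 2.92 A

2.92 A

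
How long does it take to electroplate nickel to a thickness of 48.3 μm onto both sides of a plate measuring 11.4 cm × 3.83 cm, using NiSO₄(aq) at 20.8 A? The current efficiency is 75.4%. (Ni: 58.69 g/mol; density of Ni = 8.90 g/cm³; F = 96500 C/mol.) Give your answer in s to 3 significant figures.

787 s

Plated area = 2 × 11.4 × 3.83 = 87.32 cm²
Volume = 87.32 × 48.3×10⁻⁴ cm = 0.4218 cm³
m(Ni) = 0.4218 × 8.90 = 3.754 g
n(Ni) = 3.754 / 58.69 = 0.06396 mol; n(e⁻) = 2 × 0.06396 = 0.1279 mol
Q = 0.1279 × 96500 / 0.754 = 16370 C
t = 16370 / 20.8 = 787.0 s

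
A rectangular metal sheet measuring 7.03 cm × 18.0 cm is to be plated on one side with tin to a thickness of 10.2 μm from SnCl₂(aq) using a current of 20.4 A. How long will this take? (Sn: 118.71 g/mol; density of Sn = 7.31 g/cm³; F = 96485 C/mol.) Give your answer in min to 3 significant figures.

1.25 min

Plated area = 7.03 × 18.0 = 126.5 cm²
Volume = 126.5 × 10.2×10⁻⁴ cm = 0.1290 cm³
m(Sn) = 0.1290 × 7.31 = 0.9430 g
n(Sn) = 0.9430 / 118.71 = 0.007944 mol; n(e⁻) = 2 × 0.007944 = 0.01589 mol
Q = 0.01589 × 96485 = 1533 C
t = 1533 / 20.4 = 75.15 s = 1.25 min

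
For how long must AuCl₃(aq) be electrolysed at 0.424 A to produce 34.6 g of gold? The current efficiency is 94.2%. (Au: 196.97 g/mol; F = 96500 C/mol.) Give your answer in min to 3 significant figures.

2120 min

n(Au) = 34.6 / 196.97 = 0.1757 mol
Au³⁺ + 3e⁻ → Au, so n(e⁻) = 3 × 0.1757 = 0.5271 mol
Q = 0.5271 × 96500 / 0.942 = 54000 C
t = Q / I = 54000 / 0.424 = 1.274×10^5 s = 2120 min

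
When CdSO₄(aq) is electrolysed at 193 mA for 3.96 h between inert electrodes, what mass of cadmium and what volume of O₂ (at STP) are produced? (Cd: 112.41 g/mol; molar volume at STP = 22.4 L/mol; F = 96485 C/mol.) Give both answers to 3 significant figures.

Q = 0.193 × 14256 = 2751 C; n(e⁻) = 2751 / 96485 = 0.02851 mol
Cathode: Cd²⁺ + 2e⁻ → Cd → n(Cd) = 0.02851/2 = 0.01426 mol → 1.60 g
Anode: 2H₂O → O₂ + 4H⁺ + 4e⁻ → n(O₂) = 0.02851/4 = 0.007128 mol → 0.160 L

1.60 g Cd; 0.160 L O₂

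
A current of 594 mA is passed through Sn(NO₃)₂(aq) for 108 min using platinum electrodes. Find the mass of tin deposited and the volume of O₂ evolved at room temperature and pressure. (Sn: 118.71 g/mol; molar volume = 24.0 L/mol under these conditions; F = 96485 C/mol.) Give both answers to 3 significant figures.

Q = 0.594 × 6480 = 3849 C; n(e⁻) = 3849 / 96485 = 0.03989 mol
Cathode: Sn²⁺ + 2e⁻ → Sn → n(Sn) = 0.03989/2 = 0.01995 mol → 2.37 g
Anode: 2H₂O → O₂ + 4H⁺ + 4e⁻ → n(O₂) = 0.03989/4 = 0.009973 mol → 0.239 L

2.37 g Sn; 0.239 L O₂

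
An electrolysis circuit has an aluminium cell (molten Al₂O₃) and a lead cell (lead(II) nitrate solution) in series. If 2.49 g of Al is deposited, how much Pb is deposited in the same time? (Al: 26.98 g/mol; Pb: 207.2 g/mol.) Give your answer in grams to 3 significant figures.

28.7 g

n(Al) = 2.49 / 26.98 = 0.09229 mol
Al³⁺ + 3e⁻ → Al, so n(e⁻) = 3 × 0.09229 = 0.2769 mol
Same current for the same time ⇒ same n(e⁻) = 0.2769 mol in both cells.
Pb²⁺ + 2e⁻ → Pb, so n(Pb) = 0.2769 / 2 = 0.1385 mol
m(Pb) = 0.1385 × 207.2 = 28.7 g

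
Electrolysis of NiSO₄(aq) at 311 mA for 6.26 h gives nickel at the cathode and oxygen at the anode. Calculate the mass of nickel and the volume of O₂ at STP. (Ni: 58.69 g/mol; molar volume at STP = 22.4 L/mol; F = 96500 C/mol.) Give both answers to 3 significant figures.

Q = 0.311 × 22536 = 7009 C; n(e⁻) = 7009 / 96500 = 0.07263 mol
Cathode: Ni²⁺ + 2e⁻ → Ni → n(Ni) = 0.07263/2 = 0.03632 mol → 2.13 g
Anode: 2H₂O → O₂ + 4H⁺ + 4e⁻ → n(O₂) = 0.07263/4 = 0.01816 mol → 0.407 L

2.13 g Ni; 0.407 L O₂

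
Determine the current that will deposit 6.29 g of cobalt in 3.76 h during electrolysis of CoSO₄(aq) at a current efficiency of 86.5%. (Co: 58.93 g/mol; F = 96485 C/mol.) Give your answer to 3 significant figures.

1.76 A

n(Co) = 6.29 / 58.93 = 0.1067 mol
Co²⁺ + 2e⁻ → Co, so n(e⁻) = 2 × 0.1067 = 0.2134 mol
Q = 0.2134 × 96485 / 0.865 = 23800 C
I = Q / t = 23800 / 13536 s = 1.76 A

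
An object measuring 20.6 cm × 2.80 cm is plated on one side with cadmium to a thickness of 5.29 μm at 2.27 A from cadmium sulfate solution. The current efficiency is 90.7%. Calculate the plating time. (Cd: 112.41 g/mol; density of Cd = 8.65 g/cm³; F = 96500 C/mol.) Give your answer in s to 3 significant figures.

Plated area = 20.6 × 2.80 = 57.68 cm²
Volume = 57.68 × 5.29×10⁻⁴ cm = 0.03051 cm³
m(Cd) = 0.03051 × 8.65 = 0.2639 g
n(Cd) = 0.2639 / 112.41 = 0.002348 mol; n(e⁻) = 2 × 0.002348 = 0.004696 mol
Q = 0.004696 × 96500 / 0.907 = 499.6 C
t = 499.6 / 2.27 = 220.1 s

220 s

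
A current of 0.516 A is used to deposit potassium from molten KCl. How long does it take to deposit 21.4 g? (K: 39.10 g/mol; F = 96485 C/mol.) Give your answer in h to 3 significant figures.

n(K) = 21.4 / 39.10 = 0.5473 mol
K⁺ + e⁻ → K, so n(e⁻) = 0.5473 mol
Q = 0.5473 × 96485 = 52810 C
t = Q / I = 52810 / 0.516 = 1.023×10^5 s = 28.4 h

28.4 h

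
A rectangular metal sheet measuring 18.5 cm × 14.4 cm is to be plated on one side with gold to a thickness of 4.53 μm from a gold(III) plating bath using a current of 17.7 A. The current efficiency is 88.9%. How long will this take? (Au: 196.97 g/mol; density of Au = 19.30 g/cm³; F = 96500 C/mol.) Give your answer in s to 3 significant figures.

Plated area = 18.5 × 14.4 = 266.4 cm²
Volume = 266.4 × 4.53×10⁻⁴ cm = 0.1207 cm³
m(Au) = 0.1207 × 19.30 = 2.330 g
n(Au) = 2.330 / 196.97 = 0.01183 mol; n(e⁻) = 3 × 0.01183 = 0.03549 mol
Q = 0.03549 × 96500 / 0.889 = 3852 C
t = 3852 / 17.7 = 217.6 s

218 s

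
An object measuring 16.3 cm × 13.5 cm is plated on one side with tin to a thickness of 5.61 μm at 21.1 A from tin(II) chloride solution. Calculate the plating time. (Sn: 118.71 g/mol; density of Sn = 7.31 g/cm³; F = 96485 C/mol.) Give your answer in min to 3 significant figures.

1.16 min

Plated area = 16.3 × 13.5 = 220.1 cm²
Volume = 220.1 × 5.61×10⁻⁴ cm = 0.1235 cm³
m(Sn) = 0.1235 × 7.31 = 0.9028 g
n(Sn) = 0.9028 / 118.71 = 0.007605 mol; n(e⁻) = 2 × 0.007605 = 0.01521 mol
Q = 0.01521 × 96485 = 1468 C
t = 1468 / 21.1 = 69.57 s = 1.16 min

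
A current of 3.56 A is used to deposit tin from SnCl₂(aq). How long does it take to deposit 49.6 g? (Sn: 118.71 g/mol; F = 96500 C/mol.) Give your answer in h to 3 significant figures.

n(Sn) = 49.6 / 118.71 = 0.4178 mol
Sn²⁺ + 2e⁻ → Sn, so n(e⁻) = 2 × 0.4178 = 0.8356 mol
Q = 0.8356 × 96500 = 80640 C
t = Q / I = 80640 / 3.56 = 22650 s = 6.29 h

6.29 h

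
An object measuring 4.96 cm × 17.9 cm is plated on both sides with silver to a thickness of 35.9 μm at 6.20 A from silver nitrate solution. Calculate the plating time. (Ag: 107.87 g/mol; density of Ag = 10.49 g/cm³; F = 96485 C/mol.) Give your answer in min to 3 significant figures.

16.1 min

Plated area = 2 × 4.96 × 17.9 = 177.6 cm²
Volume = 177.6 × 35.9×10⁻⁴ cm = 0.6376 cm³
m(Ag) = 0.6376 × 10.49 = 6.688 g
n(Ag) = 6.688 / 107.87 = 0.06200 mol; n(e⁻) = 0.06200 mol
Q = 0.06200 × 96485 = 5982 C
t = 5982 / 6.20 = 964.8 s = 16.1 min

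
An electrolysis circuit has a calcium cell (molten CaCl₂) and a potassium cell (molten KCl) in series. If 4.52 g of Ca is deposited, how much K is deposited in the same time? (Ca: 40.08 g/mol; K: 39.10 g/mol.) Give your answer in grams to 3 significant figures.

8.82 g

n(Ca) = 4.52 / 40.08 = 0.1128 mol
Ca²⁺ + 2e⁻ → Ca, so n(e⁻) = 2 × 0.1128 = 0.2256 mol
Since the cells are in series, n(e⁻) in the K cell is also 0.2256 mol.
K⁺ + e⁻ → K, so n(K) = 0.2256 mol
m(K) = 0.2256 × 39.10 = 8.82 g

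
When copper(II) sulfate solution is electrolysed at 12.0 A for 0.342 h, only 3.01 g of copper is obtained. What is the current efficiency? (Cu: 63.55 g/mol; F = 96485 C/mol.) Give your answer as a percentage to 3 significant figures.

61.9%

Q = 12.0 × 1231.2 = 14770 C
n(e⁻) = 14770 / 96485 = 0.1531 mol
Cu²⁺ + 2e⁻ → Cu, so theoretical n(Cu) = 0.07655 mol → 4.865 g
Efficiency = 3.01 / 4.865 = 0.6187 = 61.9%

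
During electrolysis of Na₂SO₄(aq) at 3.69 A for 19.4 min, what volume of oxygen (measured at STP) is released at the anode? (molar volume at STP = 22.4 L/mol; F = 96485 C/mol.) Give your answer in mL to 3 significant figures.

Charge passed = 3.69 × 1164 = 4295 C
Moles of electrons = 4295 / 96485 = 0.04451 mol
2H₂O → O₂ + 4H⁺ + 4e⁻, so n(O₂) = 0.04451 / 4 = 0.01113 mol
V = 0.01113 × 22.4 = 0.2493 L
= 249 mL

249 mL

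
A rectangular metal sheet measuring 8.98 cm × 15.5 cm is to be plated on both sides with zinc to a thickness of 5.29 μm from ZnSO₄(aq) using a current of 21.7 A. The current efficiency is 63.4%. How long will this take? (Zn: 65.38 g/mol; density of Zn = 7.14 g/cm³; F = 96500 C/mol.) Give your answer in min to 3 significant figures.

Plated area = 2 × 8.98 × 15.5 = 278.4 cm²
Volume = 278.4 × 5.29×10⁻⁴ cm = 0.1473 cm³
m(Zn) = 0.1473 × 7.14 = 1.052 g
n(Zn) = 1.052 / 65.38 = 0.01609 mol; n(e⁻) = 2 × 0.01609 = 0.03218 mol
Q = 0.03218 × 96500 / 0.634 = 4898 C
t = 4898 / 21.7 = 225.7 s = 3.76 min

3.76 min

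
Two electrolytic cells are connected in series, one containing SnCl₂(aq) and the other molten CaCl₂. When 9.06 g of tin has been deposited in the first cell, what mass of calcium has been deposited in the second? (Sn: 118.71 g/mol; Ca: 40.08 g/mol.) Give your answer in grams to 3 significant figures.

3.06 g

n(Sn) = 9.06 / 118.71 = 0.07632 mol
Sn²⁺ + 2e⁻ → Sn, so n(e⁻) = 2 × 0.07632 = 0.1526 mol
The cells are in series, so the same charge (and hence the same n(e⁻) = 0.1526 mol) passes through both.
Ca²⁺ + 2e⁻ → Ca, so n(Ca) = 0.1526 / 2 = 0.07630 mol
m(Ca) = 0.07630 × 40.08 = 3.06 g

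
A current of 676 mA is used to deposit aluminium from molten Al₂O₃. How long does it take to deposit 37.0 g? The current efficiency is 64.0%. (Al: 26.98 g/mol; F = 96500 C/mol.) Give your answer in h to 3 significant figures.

255 h

n(Al) = 37.0 / 26.98 = 1.371 mol
Al³⁺ + 3e⁻ → Al, so n(e⁻) = 3 × 1.371 = 4.113 mol
Q = 4.113 × 96500 / 0.640 = 6.202×10^5 C
t = Q / I = 6.202×10^5 / 0.676 = 9.175×10^5 s = 255 h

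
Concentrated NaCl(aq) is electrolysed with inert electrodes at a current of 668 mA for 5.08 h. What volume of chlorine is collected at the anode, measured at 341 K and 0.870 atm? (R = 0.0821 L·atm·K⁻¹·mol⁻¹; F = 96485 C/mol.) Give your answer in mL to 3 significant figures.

2040 mL

Q = 0.668 A × 18288 s = 12220 C
Moles of electrons = 12220 / 96485 = 0.1267 mol
2Cl⁻ → Cl₂ + 2e⁻, so n(Cl₂) = 0.1267 / 2 = 0.06335 mol
V = nRT/P = 0.06335 × 0.0821 × 341 / 0.870 = 2.039 L
= 2040 mL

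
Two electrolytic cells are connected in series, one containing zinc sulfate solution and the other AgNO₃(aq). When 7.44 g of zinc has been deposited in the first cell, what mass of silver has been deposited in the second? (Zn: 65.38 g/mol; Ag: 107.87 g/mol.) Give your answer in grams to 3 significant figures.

n(Zn) = 7.44 / 65.38 = 0.1138 mol
Zn²⁺ + 2e⁻ → Zn, so n(e⁻) = 2 × 0.1138 = 0.2276 mol
In series, the same 0.2276 mol of electrons flows through the second cell.
Ag⁺ + e⁻ → Ag, so n(Ag) = 0.2276 mol
m(Ag) = 0.2276 × 107.87 = 24.6 g

24.6 g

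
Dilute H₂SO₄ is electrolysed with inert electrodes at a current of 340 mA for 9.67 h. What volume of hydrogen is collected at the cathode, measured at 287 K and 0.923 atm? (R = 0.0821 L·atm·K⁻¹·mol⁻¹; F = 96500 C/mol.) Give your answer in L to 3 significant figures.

Charge passed = 0.340 × 34812 = 11840 C
n(e⁻) = Q/F = 11840/96500 = 0.1227 mol
2H⁺ + 2e⁻ → H₂, so n(H₂) = 0.1227 / 2 = 0.06135 mol
V = nRT/P = 0.06135 × 0.0821 × 287 / 0.923 = 1.566 L

1.57 L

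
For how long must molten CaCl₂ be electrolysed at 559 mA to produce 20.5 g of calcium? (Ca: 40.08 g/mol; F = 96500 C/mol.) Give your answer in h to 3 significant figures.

n(Ca) = 20.5 / 40.08 = 0.5115 mol
Ca²⁺ + 2e⁻ → Ca, so n(e⁻) = 2 × 0.5115 = 1.023 mol
Q = 1.023 × 96500 = 98720 C
t = Q / I = 98720 / 0.559 = 1.766×10^5 s = 49.1 h

49.1 h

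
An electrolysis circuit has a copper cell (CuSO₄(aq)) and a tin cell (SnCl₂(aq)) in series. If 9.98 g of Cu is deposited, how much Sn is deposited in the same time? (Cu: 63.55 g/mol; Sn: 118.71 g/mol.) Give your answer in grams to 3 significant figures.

n(Cu) = 9.98 / 63.55 = 0.1570 mol
Cu²⁺ + 2e⁻ → Cu, so n(e⁻) = 2 × 0.1570 = 0.3140 mol
In series, the same 0.3140 mol of electrons flows through the second cell.
Sn²⁺ + 2e⁻ → Sn, so n(Sn) = 0.3140 / 2 = 0.1570 mol
m(Sn) = 0.1570 × 118.71 = 18.6 g

18.6 g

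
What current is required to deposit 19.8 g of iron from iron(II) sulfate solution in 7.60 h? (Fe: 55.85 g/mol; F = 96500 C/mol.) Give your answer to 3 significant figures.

n(Fe) = 19.8 / 55.85 = 0.3545 mol
Fe²⁺ + 2e⁻ → Fe, so n(e⁻) = 2 × 0.3545 = 0.7090 mol
Q = 0.7090 × 96500 = 68420 C
I = Q / t = 68420 / 27360 s = 2.50 A

2.50 A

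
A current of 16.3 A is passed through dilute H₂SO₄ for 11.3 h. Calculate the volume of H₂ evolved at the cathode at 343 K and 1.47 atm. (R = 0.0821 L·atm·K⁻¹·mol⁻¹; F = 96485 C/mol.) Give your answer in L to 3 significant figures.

65.8 L

Charge passed = 16.3 × 40680 = 6.631×10^5 C
n(e⁻) = Q/F = 6.631×10^5/96485 = 6.873 mol
2H⁺ + 2e⁻ → H₂, so n(H₂) = 6.873 / 2 = 3.437 mol
V = nRT/P = 3.437 × 0.0821 × 343 / 1.47 = 65.84 L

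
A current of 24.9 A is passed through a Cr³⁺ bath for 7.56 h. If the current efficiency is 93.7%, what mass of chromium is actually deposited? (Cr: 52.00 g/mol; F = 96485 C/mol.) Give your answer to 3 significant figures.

Q = 24.9 × 27216 = 6.777×10^5 C
n(e⁻) = 6.777×10^5 / 96485 = 7.024 mol
Cr³⁺ + 3e⁻ → Cr, so theoretical m(Cr) = 2.341 × 52.00 = 121.7 g
Actual mass = 93.7% × 121.7 = 114 g

114 g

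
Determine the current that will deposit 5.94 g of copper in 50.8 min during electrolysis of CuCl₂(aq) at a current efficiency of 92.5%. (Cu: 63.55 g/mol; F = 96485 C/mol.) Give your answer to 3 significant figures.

n(Cu) = 5.94 / 63.55 = 0.09347 mol
Cu²⁺ + 2e⁻ → Cu, so n(e⁻) = 2 × 0.09347 = 0.1869 mol
Q = 0.1869 × 96485 / 0.925 = 19500 C
I = Q / t = 19500 / 3048 s = 6.40 A

6.40 A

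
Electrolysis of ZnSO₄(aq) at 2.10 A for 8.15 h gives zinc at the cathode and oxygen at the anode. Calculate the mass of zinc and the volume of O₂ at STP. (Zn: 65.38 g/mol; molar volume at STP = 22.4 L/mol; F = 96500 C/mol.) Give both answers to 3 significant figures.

Q = 2.10 × 29340 = 61610 C; n(e⁻) = 61610 / 96500 = 0.6384 mol
Cathode: Zn²⁺ + 2e⁻ → Zn → n(Zn) = 0.6384/2 = 0.3192 mol → 20.9 g
Anode: 2H₂O → O₂ + 4H⁺ + 4e⁻ → n(O₂) = 0.6384/4 = 0.1596 mol → 3.58 L

20.9 g Zn; 3.58 L O₂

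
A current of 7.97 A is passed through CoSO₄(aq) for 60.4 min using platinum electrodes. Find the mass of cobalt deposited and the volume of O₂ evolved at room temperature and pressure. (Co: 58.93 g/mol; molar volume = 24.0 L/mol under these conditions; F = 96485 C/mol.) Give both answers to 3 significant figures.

Q = 7.97 × 3624 = 28880 C; n(e⁻) = 28880 / 96485 = 0.2993 mol
Cathode: Co²⁺ + 2e⁻ → Co → n(Co) = 0.2993/2 = 0.1497 mol → 8.82 g
Anode: 2H₂O → O₂ + 4H⁺ + 4e⁻ → n(O₂) = 0.2993/4 = 0.07483 mol → 1.80 L

8.82 g Co; 1.80 L O₂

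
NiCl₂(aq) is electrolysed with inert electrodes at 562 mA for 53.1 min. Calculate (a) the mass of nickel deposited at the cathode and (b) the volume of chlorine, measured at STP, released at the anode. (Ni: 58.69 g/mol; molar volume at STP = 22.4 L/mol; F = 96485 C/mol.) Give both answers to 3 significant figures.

Q = 0.562 × 3186 = 1791 C; n(e⁻) = 1791 / 96485 = 0.01856 mol
Cathode: Ni²⁺ + 2e⁻ → Ni → n(Ni) = 0.01856/2 = 0.009280 mol → 0.545 g
Anode: 2Cl⁻ → Cl₂ + 2e⁻ → n(Cl₂) = 0.01856/2 = 0.009280 mol → 0.208 L

0.545 g Ni; 0.208 L Cl₂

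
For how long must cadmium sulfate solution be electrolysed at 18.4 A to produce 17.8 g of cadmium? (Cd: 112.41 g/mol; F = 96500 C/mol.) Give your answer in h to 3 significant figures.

n(Cd) = 17.8 / 112.41 = 0.1583 mol
Cd²⁺ + 2e⁻ → Cd, so n(e⁻) = 2 × 0.1583 = 0.3166 mol
Q = 0.3166 × 96500 = 30550 C
t = Q / I = 30550 / 18.4 = 1660 s = 0.461 h

0.461 h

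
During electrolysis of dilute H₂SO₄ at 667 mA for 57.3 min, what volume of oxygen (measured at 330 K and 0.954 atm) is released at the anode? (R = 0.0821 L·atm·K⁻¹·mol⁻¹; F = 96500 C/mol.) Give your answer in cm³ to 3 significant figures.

169 cm³

Q = It = 0.667 × 3438 = 2293 C
Moles of electrons = 2293 / 96500 = 0.02376 mol
2H₂O → O₂ + 4H⁺ + 4e⁻, so n(O₂) = 0.02376 / 4 = 0.005940 mol
V = nRT/P = 0.005940 × 0.0821 × 330 / 0.954 = 0.1687 L
= 169 cm³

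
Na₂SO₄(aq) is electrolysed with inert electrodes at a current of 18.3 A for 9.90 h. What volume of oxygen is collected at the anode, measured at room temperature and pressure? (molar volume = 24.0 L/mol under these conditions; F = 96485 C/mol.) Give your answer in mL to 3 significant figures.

40600 mL

Q = 18.3 A × 35640 s = 6.522×10^5 C
n(e⁻) = 6.522×10^5 / 96485 = 6.760 mol
2H₂O → O₂ + 4H⁺ + 4e⁻, so n(O₂) = 6.760 / 4 = 1.690 mol
V = 1.690 × 24.0 = 40.56 L
= 40600 mL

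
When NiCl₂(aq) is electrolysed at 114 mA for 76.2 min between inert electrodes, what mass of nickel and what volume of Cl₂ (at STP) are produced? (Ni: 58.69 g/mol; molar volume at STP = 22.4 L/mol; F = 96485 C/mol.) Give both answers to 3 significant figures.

0.159 g Ni; 0.0605 L Cl₂

Q = 0.114 × 4572 = 521.2 C; n(e⁻) = 521.2 / 96485 = 0.005402 mol
Cathode: Ni²⁺ + 2e⁻ → Ni → n(Ni) = 0.005402/2 = 0.002701 mol → 0.159 g
Anode: 2Cl⁻ → Cl₂ + 2e⁻ → n(Cl₂) = 0.005402/2 = 0.002701 mol → 0.0605 L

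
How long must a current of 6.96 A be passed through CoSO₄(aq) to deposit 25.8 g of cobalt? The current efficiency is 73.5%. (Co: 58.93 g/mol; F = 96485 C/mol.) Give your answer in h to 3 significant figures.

4.59 h

n(Co) = 25.8 / 58.93 = 0.4378 mol
Co²⁺ + 2e⁻ → Co, so n(e⁻) = 2 × 0.4378 = 0.8756 mol
Q = 0.8756 × 96485 / 0.735 = 1.149×10^5 C
t = Q / I = 1.149×10^5 / 6.96 = 16510 s = 4.59 h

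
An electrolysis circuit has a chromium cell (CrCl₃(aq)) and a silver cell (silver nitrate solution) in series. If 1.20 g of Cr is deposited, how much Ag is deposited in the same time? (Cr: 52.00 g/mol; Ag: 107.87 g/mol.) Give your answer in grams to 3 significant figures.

n(Cr) = 1.20 / 52.00 = 0.02308 mol
Cr³⁺ + 3e⁻ → Cr, so n(e⁻) = 3 × 0.02308 = 0.06924 mol
The cells are in series, so the same charge (and hence the same n(e⁻) = 0.06924 mol) passes through both.
Ag⁺ + e⁻ → Ag, so n(Ag) = 0.06924 mol
m(Ag) = 0.06924 × 107.87 = 7.47 g

7.47 g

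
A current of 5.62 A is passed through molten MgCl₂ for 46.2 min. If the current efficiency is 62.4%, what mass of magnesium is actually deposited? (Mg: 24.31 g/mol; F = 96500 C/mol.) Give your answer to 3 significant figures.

1.22 g

Q = 5.62 × 2772 = 15580 C
n(e⁻) = 15580 / 96500 = 0.1615 mol
Mg²⁺ + 2e⁻ → Mg, so theoretical m(Mg) = 0.08075 × 24.31 = 1.963 g
Actual mass = 62.4% × 1.963 = 1.22 g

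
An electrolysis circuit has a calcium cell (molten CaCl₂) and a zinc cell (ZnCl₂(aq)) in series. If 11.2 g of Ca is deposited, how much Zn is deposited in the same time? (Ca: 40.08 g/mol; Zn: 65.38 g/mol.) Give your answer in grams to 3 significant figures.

n(Ca) = 11.2 / 40.08 = 0.2794 mol
Ca²⁺ + 2e⁻ → Ca, so n(e⁻) = 2 × 0.2794 = 0.5588 mol
Since the cells are in series, n(e⁻) in the Zn cell is also 0.5588 mol.
Zn²⁺ + 2e⁻ → Zn, so n(Zn) = 0.5588 / 2 = 0.2794 mol
m(Zn) = 0.2794 × 65.38 = 18.3 g

18.3 g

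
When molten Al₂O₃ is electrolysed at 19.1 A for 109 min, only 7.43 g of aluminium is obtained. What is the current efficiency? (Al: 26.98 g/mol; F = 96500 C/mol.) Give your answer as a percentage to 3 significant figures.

63.8%

Q = 19.1 × 6540 = 1.249×10^5 C
n(e⁻) = 1.249×10^5 / 96500 = 1.294 mol
Al³⁺ + 3e⁻ → Al, so theoretical n(Al) = 0.4313 mol → 11.64 g
Efficiency = 7.43 / 11.64 = 0.6383 = 63.8%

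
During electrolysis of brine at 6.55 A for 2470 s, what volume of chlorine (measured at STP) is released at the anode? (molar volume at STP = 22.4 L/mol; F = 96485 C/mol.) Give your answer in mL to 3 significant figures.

Charge passed = 6.55 × 2470 = 16180 C
n(e⁻) = 16180 / 96485 = 0.1677 mol
2Cl⁻ → Cl₂ + 2e⁻, so n(Cl₂) = 0.1677 / 2 = 0.08385 mol
V = 0.08385 × 22.4 = 1.878 L
= 1880 mL

1880 mL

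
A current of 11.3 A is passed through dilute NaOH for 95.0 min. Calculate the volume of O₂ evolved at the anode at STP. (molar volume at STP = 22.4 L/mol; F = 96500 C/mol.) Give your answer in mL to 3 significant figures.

3740 mL

Q = It = 11.3 × 5700 = 64410 C
n(e⁻) = 64410 / 96500 = 0.6675 mol
2H₂O → O₂ + 4H⁺ + 4e⁻, so n(O₂) = 0.6675 / 4 = 0.1669 mol
V = 0.1669 × 22.4 = 3.739 L
= 3740 mL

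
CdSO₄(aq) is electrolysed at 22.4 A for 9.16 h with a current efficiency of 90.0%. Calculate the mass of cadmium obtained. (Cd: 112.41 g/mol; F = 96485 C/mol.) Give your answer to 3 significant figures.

387 g

Q = 22.4 × 32976 = 7.387×10^5 C
n(e⁻) = 7.387×10^5 / 96485 = 7.656 mol
Cd²⁺ + 2e⁻ → Cd, so theoretical m(Cd) = 3.828 × 112.41 = 430.3 g
Actual mass = 90.0% × 430.3 = 387 g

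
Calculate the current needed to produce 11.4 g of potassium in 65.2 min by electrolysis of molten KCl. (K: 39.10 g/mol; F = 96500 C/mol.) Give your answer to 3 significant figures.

7.19 A

n(K) = 11.4 / 39.10 = 0.2916 mol
K⁺ + e⁻ → K, so n(e⁻) = 0.2916 mol
Q = 0.2916 × 96500 = 28140 C
I = Q / t = 28140 / 3912 s = 7.19 A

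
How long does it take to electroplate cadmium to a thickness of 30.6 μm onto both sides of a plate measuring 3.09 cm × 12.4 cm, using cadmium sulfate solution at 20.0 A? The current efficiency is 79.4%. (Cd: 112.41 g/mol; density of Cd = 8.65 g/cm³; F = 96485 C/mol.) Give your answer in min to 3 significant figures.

3.65 min

Plated area = 2 × 3.09 × 12.4 = 76.63 cm²
Volume = 76.63 × 30.6×10⁻⁴ cm = 0.2345 cm³
m(Cd) = 0.2345 × 8.65 = 2.028 g
n(Cd) = 2.028 / 112.41 = 0.01804 mol; n(e⁻) = 2 × 0.01804 = 0.03608 mol
Q = 0.03608 × 96485 / 0.794 = 4384 C
t = 4384 / 20.0 = 219.2 s = 3.65 min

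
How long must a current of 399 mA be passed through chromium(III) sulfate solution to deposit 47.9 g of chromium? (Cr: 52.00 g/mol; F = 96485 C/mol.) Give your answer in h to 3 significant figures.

186 h

n(Cr) = 47.9 / 52.00 = 0.9212 mol
Cr³⁺ + 3e⁻ → Cr, so n(e⁻) = 3 × 0.9212 = 2.764 mol
Q = 2.764 × 96485 = 2.667×10^5 C
t = Q / I = 2.667×10^5 / 0.399 = 6.684×10^5 s = 186 h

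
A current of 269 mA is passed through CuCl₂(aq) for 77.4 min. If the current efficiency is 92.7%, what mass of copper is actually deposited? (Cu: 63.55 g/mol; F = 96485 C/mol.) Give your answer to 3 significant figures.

0.381 g

Q = 0.269 × 4644 = 1249 C
n(e⁻) = 1249 / 96485 = 0.01295 mol
Cu²⁺ + 2e⁻ → Cu, so theoretical m(Cu) = 0.006475 × 63.55 = 0.4115 g
Actual mass = 92.7% × 0.4115 = 0.381 g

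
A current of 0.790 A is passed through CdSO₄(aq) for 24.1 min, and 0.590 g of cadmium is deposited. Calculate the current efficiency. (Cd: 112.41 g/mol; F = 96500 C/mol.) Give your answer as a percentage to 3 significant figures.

88.7%

Q = 0.790 × 1446 = 1142 C
n(e⁻) = 1142 / 96500 = 0.01183 mol
Cd²⁺ + 2e⁻ → Cd, so theoretical n(Cd) = 0.005915 mol → 0.6649 g
Efficiency = 0.590 / 0.6649 = 0.8874 = 88.7%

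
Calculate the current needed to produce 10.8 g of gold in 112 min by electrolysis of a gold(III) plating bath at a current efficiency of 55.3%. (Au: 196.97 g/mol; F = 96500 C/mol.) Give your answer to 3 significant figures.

n(Au) = 10.8 / 196.97 = 0.05483 mol
Au³⁺ + 3e⁻ → Au, so n(e⁻) = 3 × 0.05483 = 0.1645 mol
Q = 0.1645 × 96500 / 0.553 = 28710 C
I = Q / t = 28710 / 6720 s = 4.27 A

4.27 A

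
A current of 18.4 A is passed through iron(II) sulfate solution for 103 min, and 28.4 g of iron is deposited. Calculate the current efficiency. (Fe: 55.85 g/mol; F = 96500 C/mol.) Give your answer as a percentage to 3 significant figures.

86.3%

Q = 18.4 × 6180 = 1.137×10^5 C
n(e⁻) = 1.137×10^5 / 96500 = 1.178 mol
Fe²⁺ + 2e⁻ → Fe, so theoretical n(Fe) = 0.5890 mol → 32.90 g
Efficiency = 28.4 / 32.90 = 0.8632 = 86.3%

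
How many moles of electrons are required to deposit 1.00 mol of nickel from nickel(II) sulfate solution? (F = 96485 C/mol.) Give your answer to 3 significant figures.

2.00 mol

Ni²⁺ + 2e⁻ → Ni, so n(e⁻) = 2 × 1.00 = 2.000 mol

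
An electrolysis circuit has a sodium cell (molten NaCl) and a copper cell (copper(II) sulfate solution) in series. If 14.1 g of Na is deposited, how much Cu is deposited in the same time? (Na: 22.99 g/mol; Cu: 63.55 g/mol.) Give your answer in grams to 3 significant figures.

19.5 g

n(Na) = 14.1 / 22.99 = 0.6133 mol
Na⁺ + e⁻ → Na, so n(e⁻) = 0.6133 mol
Since the cells are in series, n(e⁻) in the Cu cell is also 0.6133 mol.
Cu²⁺ + 2e⁻ → Cu, so n(Cu) = 0.6133 / 2 = 0.3067 mol
m(Cu) = 0.3067 × 63.55 = 19.5 g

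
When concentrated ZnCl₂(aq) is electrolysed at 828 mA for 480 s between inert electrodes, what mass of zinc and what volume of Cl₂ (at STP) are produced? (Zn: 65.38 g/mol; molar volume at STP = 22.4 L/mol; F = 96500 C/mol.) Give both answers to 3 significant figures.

0.135 g Zn; 0.0461 L Cl₂

Q = 0.828 × 480 = 397.4 C; n(e⁻) = 397.4 / 96500 = 0.004118 mol
Cathode: Zn²⁺ + 2e⁻ → Zn → n(Zn) = 0.004118/2 = 0.002059 mol → 0.135 g
Anode: 2Cl⁻ → Cl₂ + 2e⁻ → n(Cl₂) = 0.004118/2 = 0.002059 mol → 0.0461 L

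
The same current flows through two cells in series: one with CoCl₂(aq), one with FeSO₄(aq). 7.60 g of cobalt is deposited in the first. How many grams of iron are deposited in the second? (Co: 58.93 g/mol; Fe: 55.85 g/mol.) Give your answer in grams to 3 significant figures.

7.20 g

n(Co) = 7.60 / 58.93 = 0.1290 mol
Co²⁺ + 2e⁻ → Co, so n(e⁻) = 2 × 0.1290 = 0.2580 mol
Same current for the same time ⇒ same n(e⁻) = 0.2580 mol in both cells.
Fe²⁺ + 2e⁻ → Fe, so n(Fe) = 0.2580 / 2 = 0.1290 mol
m(Fe) = 0.1290 × 55.85 = 7.20 g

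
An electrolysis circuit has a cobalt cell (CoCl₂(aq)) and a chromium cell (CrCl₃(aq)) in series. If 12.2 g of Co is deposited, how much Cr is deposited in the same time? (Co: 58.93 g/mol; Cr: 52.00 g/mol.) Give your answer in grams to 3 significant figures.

n(Co) = 12.2 / 58.93 = 0.2070 mol
Co²⁺ + 2e⁻ → Co, so n(e⁻) = 2 × 0.2070 = 0.4140 mol
The cells are in series, so the same charge (and hence the same n(e⁻) = 0.4140 mol) passes through both.
Cr³⁺ + 3e⁻ → Cr, so n(Cr) = 0.4140 / 3 = 0.1380 mol
m(Cr) = 0.1380 × 52.00 = 7.18 g

7.18 g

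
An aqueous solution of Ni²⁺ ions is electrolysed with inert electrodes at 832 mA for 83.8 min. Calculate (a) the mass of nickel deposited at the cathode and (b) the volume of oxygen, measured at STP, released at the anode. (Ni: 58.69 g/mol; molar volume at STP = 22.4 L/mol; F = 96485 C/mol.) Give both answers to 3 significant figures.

Q = 0.832 × 5028 = 4183 C; n(e⁻) = 4183 / 96485 = 0.04335 mol
Cathode: Ni²⁺ + 2e⁻ → Ni → n(Ni) = 0.04335/2 = 0.02168 mol → 1.27 g
Anode: 2H₂O → O₂ + 4H⁺ + 4e⁻ → n(O₂) = 0.04335/4 = 0.01084 mol → 0.243 L

1.27 g Ni; 0.243 L O₂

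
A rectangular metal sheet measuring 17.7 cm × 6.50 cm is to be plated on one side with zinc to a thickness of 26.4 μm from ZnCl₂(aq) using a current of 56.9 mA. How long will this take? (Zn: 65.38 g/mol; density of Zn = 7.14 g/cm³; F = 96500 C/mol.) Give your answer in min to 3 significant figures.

Plated area = 17.7 × 6.50 = 115.1 cm²
Volume = 115.1 × 26.4×10⁻⁴ cm = 0.3039 cm³
m(Zn) = 0.3039 × 7.14 = 2.170 g
n(Zn) = 2.170 / 65.38 = 0.03319 mol; n(e⁻) = 2 × 0.03319 = 0.06638 mol
Q = 0.06638 × 96500 = 6406 C
t = 6406 / 0.0569 = 1.126×10^5 s = 1880 min

1880 min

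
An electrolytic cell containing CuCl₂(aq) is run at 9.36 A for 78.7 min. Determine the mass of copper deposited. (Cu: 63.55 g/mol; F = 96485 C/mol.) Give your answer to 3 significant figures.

Charge passed = 9.36 × 4722 = 44200 C
Moles of electrons = 44200 / 96485 = 0.4581 mol
Cu²⁺ + 2e⁻ → Cu, so n(Cu) = 0.4581 / 2 = 0.2291 mol
m = 0.2291 × 63.55 = 14.6 g

14.6 g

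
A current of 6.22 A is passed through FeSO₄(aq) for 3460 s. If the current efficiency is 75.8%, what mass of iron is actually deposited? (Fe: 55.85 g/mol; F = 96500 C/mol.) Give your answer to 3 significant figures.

Q = 6.22 × 3460 = 21520 C
n(e⁻) = 21520 / 96500 = 0.2230 mol
Fe²⁺ + 2e⁻ → Fe, so theoretical m(Fe) = 0.1115 × 55.85 = 6.227 g
Actual mass = 75.8% × 6.227 = 4.72 g

4.72 g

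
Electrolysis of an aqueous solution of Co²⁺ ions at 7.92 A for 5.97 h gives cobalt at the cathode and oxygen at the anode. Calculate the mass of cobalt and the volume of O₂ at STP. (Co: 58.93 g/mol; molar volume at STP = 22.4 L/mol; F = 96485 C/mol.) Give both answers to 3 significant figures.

Q = 7.92 × 21492 = 1.702×10^5 C; n(e⁻) = 1.702×10^5 / 96485 = 1.764 mol
Cathode: Co²⁺ + 2e⁻ → Co → n(Co) = 1.764/2 = 0.8820 mol → 52.0 g
Anode: 2H₂O → O₂ + 4H⁺ + 4e⁻ → n(O₂) = 1.764/4 = 0.4410 mol → 9.88 L

52.0 g Co; 9.88 L O₂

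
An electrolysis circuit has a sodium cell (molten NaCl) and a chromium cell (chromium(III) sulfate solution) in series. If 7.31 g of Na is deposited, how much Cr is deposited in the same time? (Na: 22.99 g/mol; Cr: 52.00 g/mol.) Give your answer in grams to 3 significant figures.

5.51 g

n(Na) = 7.31 / 22.99 = 0.3180 mol
Na⁺ + e⁻ → Na, so n(e⁻) = 0.3180 mol
The cells are in series, so the same charge (and hence the same n(e⁻) = 0.3180 mol) passes through both.
Cr³⁺ + 3e⁻ → Cr, so n(Cr) = 0.3180 / 3 = 0.1060 mol
m(Cr) = 0.1060 × 52.00 = 5.51 g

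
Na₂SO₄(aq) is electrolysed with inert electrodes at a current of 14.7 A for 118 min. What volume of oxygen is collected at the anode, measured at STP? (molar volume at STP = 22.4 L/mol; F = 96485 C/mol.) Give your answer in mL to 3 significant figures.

Q = It = 14.7 × 7080 = 1.041×10^5 C
n(e⁻) = 1.041×10^5 / 96485 = 1.079 mol
2H₂O → O₂ + 4H⁺ + 4e⁻, so n(O₂) = 1.079 / 4 = 0.2698 mol
V = 0.2698 × 22.4 = 6.044 L
= 6040 mL

6040 mL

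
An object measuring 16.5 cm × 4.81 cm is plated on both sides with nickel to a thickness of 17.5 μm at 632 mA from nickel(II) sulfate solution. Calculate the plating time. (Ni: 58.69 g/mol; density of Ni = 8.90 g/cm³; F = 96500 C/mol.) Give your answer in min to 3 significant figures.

214 min

Plated area = 2 × 16.5 × 4.81 = 158.7 cm²
Volume = 158.7 × 17.5×10⁻⁴ cm = 0.2777 cm³
m(Ni) = 0.2777 × 8.90 = 2.472 g
n(Ni) = 2.472 / 58.69 = 0.04212 mol; n(e⁻) = 2 × 0.04212 = 0.08424 mol
Q = 0.08424 × 96500 = 8129 C
t = 8129 / 0.632 = 12860 s = 214 min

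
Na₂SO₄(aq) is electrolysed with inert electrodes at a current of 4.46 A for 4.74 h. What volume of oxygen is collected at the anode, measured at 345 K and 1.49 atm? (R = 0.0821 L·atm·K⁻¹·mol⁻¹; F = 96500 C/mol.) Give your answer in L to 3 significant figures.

Charge passed = 4.46 × 17064 = 76110 C
n(e⁻) = 76110 / 96500 = 0.7887 mol
2H₂O → O₂ + 4H⁺ + 4e⁻, so n(O₂) = 0.7887 / 4 = 0.1972 mol
V = nRT/P = 0.1972 × 0.0821 × 345 / 1.49 = 3.749 L

3.75 L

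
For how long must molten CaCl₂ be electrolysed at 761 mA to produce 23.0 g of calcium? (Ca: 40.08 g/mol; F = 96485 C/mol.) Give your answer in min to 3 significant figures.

n(Ca) = 23.0 / 40.08 = 0.5739 mol
Ca²⁺ + 2e⁻ → Ca, so n(e⁻) = 2 × 0.5739 = 1.148 mol
Q = 1.148 × 96485 = 1.108×10^5 C
t = Q / I = 1.108×10^5 / 0.761 = 1.456×10^5 s = 2430 min

2430 min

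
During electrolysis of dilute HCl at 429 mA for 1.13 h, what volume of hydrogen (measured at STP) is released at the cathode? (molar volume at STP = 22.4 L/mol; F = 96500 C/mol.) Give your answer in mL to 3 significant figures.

203 mL

Charge passed = 0.429 × 4068 = 1745 C
Moles of electrons = 1745 / 96500 = 0.01808 mol
2H⁺ + 2e⁻ → H₂, so n(H₂) = 0.01808 / 2 = 0.009040 mol
V = 0.009040 × 22.4 = 0.2025 L
= 203 mL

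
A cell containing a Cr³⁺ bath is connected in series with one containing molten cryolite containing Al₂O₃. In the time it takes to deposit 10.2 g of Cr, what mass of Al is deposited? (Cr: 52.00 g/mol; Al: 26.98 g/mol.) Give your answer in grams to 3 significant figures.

5.29 g

n(Cr) = 10.2 / 52.00 = 0.1962 mol
Cr³⁺ + 3e⁻ → Cr, so n(e⁻) = 3 × 0.1962 = 0.5886 mol
Since the cells are in series, n(e⁻) in the Al cell is also 0.5886 mol.
Al³⁺ + 3e⁻ → Al, so n(Al) = 0.5886 / 3 = 0.1962 mol
m(Al) = 0.1962 × 26.98 = 5.29 g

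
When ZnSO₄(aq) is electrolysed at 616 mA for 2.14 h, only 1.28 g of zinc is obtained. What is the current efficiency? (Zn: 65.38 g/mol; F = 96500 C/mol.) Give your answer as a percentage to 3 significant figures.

Q = 0.616 × 7704 = 4746 C
n(e⁻) = 4746 / 96500 = 0.04918 mol
Zn²⁺ + 2e⁻ → Zn, so theoretical n(Zn) = 0.02459 mol → 1.608 g
Efficiency = 1.28 / 1.608 = 0.7960 = 79.6%

79.6%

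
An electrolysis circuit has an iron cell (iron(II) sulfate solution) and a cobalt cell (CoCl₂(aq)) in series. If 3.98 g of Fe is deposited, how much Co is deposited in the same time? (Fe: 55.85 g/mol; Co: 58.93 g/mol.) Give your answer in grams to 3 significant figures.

4.20 g

n(Fe) = 3.98 / 55.85 = 0.07126 mol
Fe²⁺ + 2e⁻ → Fe, so n(e⁻) = 2 × 0.07126 = 0.1425 mol
Same current for the same time ⇒ same n(e⁻) = 0.1425 mol in both cells.
Co²⁺ + 2e⁻ → Co, so n(Co) = 0.1425 / 2 = 0.07125 mol
m(Co) = 0.07125 × 58.93 = 4.20 g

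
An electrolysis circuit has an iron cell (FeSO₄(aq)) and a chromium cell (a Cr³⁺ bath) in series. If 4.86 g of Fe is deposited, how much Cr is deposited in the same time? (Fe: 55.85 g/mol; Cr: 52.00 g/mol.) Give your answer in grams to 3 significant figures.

n(Fe) = 4.86 / 55.85 = 0.08702 mol
Fe²⁺ + 2e⁻ → Fe, so n(e⁻) = 2 × 0.08702 = 0.1740 mol
Same current for the same time ⇒ same n(e⁻) = 0.1740 mol in both cells.
Cr³⁺ + 3e⁻ → Cr, so n(Cr) = 0.1740 / 3 = 0.05800 mol
m(Cr) = 0.05800 × 52.00 = 3.02 g

3.02 g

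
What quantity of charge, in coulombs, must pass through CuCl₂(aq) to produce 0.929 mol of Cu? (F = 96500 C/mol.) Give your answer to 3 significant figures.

Cu²⁺ + 2e⁻ → Cu, so n(e⁻) = 2 × 0.929 = 1.858 mol
Q = 1.858 × 96500 = 1.793×10^5 C

1.79×10^5 C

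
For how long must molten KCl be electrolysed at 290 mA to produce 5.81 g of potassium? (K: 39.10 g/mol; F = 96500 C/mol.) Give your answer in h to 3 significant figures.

13.7 h

n(K) = 5.81 / 39.10 = 0.1486 mol
K⁺ + e⁻ → K, so n(e⁻) = 0.1486 mol
Q = 0.1486 × 96500 = 14340 C
t = Q / I = 14340 / 0.290 = 49450 s = 13.7 h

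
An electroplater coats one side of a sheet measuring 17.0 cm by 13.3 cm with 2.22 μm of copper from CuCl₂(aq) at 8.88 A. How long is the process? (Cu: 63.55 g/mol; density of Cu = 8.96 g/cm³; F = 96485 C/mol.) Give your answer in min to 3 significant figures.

2.56 min

Plated area = 17.0 × 13.3 = 226.1 cm²
Volume = 226.1 × 2.22×10⁻⁴ cm = 0.05019 cm³
m(Cu) = 0.05019 × 8.96 = 0.4497 g
n(Cu) = 0.4497 / 63.55 = 0.007076 mol; n(e⁻) = 2 × 0.007076 = 0.01415 mol
Q = 0.01415 × 96485 = 1365 C
t = 1365 / 8.88 = 153.7 s = 2.56 min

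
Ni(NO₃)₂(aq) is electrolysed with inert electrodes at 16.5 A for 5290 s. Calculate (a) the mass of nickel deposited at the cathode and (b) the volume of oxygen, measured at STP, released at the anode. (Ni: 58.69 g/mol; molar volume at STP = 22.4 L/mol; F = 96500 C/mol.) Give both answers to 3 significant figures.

26.5 g Ni; 5.07 L O₂

Q = 16.5 × 5290 = 87290 C; n(e⁻) = 87290 / 96500 = 0.9046 mol
Cathode: Ni²⁺ + 2e⁻ → Ni → n(Ni) = 0.9046/2 = 0.4523 mol → 26.5 g
Anode: 2H₂O → O₂ + 4H⁺ + 4e⁻ → n(O₂) = 0.9046/4 = 0.2262 mol → 5.07 L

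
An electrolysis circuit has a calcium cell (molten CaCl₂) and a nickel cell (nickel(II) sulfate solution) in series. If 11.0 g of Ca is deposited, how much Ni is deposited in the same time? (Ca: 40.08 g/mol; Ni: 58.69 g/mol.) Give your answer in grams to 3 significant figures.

n(Ca) = 11.0 / 40.08 = 0.2745 mol
Ca²⁺ + 2e⁻ → Ca, so n(e⁻) = 2 × 0.2745 = 0.5490 mol
In series, the same 0.5490 mol of electrons flows through the second cell.
Ni²⁺ + 2e⁻ → Ni, so n(Ni) = 0.5490 / 2 = 0.2745 mol
m(Ni) = 0.2745 × 58.69 = 16.1 g

16.1 g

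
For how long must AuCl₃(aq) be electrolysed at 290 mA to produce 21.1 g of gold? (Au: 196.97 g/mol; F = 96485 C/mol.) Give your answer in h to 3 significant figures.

29.7 h

n(Au) = 21.1 / 196.97 = 0.1071 mol
Au³⁺ + 3e⁻ → Au, so n(e⁻) = 3 × 0.1071 = 0.3213 mol
Q = 0.3213 × 96485 = 31000 C
t = Q / I = 31000 / 0.290 = 1.069×10^5 s = 29.7 h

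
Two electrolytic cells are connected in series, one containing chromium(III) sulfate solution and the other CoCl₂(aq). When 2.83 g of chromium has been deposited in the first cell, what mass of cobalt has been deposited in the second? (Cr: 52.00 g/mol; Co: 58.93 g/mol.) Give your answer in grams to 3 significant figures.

n(Cr) = 2.83 / 52.00 = 0.05442 mol
Cr³⁺ + 3e⁻ → Cr, so n(e⁻) = 3 × 0.05442 = 0.1633 mol
Same current for the same time ⇒ same n(e⁻) = 0.1633 mol in both cells.
Co²⁺ + 2e⁻ → Co, so n(Co) = 0.1633 / 2 = 0.08165 mol
m(Co) = 0.08165 × 58.93 = 4.81 g

4.81 g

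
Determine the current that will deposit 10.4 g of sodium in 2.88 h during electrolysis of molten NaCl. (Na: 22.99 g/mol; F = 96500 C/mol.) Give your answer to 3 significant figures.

4.21 A

n(Na) = 10.4 / 22.99 = 0.4524 mol
Na⁺ + e⁻ → Na, so n(e⁻) = 0.4524 mol
Q = 0.4524 × 96500 = 43660 C
I = Q / t = 43660 / 10368 s = 4.21 A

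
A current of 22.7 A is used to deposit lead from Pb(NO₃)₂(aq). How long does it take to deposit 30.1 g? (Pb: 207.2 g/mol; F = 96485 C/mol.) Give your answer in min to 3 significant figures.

n(Pb) = 30.1 / 207.2 = 0.1453 mol
Pb²⁺ + 2e⁻ → Pb, so n(e⁻) = 2 × 0.1453 = 0.2906 mol
Q = 0.2906 × 96485 = 28040 C
t = Q / I = 28040 / 22.7 = 1235 s = 20.6 min

20.6 min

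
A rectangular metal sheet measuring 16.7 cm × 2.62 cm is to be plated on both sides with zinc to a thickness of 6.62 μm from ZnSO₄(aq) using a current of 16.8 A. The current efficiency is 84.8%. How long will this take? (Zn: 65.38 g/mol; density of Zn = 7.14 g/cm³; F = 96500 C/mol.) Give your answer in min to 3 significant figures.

Plated area = 2 × 16.7 × 2.62 = 87.51 cm²
Volume = 87.51 × 6.62×10⁻⁴ cm = 0.05793 cm³
m(Zn) = 0.05793 × 7.14 = 0.4136 g
n(Zn) = 0.4136 / 65.38 = 0.006326 mol; n(e⁻) = 2 × 0.006326 = 0.01265 mol
Q = 0.01265 × 96500 / 0.848 = 1440 C
t = 1440 / 16.8 = 85.71 s = 1.43 min

1.43 min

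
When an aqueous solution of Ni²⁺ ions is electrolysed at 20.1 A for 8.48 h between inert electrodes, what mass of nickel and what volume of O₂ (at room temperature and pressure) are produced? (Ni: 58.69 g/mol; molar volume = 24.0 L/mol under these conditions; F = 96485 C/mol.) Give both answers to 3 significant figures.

Q = 20.1 × 30528 = 6.136×10^5 C; n(e⁻) = 6.136×10^5 / 96485 = 6.360 mol
Cathode: Ni²⁺ + 2e⁻ → Ni → n(Ni) = 6.360/2 = 3.180 mol → 187 g
Anode: 2H₂O → O₂ + 4H⁺ + 4e⁻ → n(O₂) = 6.360/4 = 1.590 mol → 38.2 L

187 g Ni; 38.2 L O₂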